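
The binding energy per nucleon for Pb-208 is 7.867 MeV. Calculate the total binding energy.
B.E. = 7.867 × 208 = 1636 MeV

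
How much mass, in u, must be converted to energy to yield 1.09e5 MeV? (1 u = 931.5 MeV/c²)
m = E/c² = 117 u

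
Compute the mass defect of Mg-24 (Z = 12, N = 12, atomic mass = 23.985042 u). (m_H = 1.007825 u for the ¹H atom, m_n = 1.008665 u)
Δm = Z·m_H + N·m_n − M = 0.2128 u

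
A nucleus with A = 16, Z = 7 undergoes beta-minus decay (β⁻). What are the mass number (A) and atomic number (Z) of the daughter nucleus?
Daughter: A = 16, Z = 8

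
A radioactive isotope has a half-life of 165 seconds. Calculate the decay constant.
λ = ln(2)/t½ = 0.004201 second⁻¹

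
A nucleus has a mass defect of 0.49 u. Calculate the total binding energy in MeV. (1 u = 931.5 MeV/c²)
B.E. = Δm × 931.5 = 456.4 MeV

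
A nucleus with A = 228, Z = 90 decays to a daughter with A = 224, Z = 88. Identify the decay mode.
ΔA = -4, ΔZ = -2 ⇒ alpha decay (α)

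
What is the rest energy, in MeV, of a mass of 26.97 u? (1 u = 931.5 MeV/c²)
E = mc² = 25120 MeV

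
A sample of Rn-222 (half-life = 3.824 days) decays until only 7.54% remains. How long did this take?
t = t½ × log₂(N₀/N) = 14.26 days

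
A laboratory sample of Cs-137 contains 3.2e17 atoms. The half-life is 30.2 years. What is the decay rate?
A = λN = 7.345e15 decays/year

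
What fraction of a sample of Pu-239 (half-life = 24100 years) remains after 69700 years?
N/N₀ = (1/2)^(t/t½) = 0.1347 = 13.5%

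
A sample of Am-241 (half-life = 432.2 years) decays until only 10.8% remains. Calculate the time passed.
t = t½ × log₂(N₀/N) = 1388 years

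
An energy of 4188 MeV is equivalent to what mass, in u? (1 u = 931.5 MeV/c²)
m = E/c² = 4.496 u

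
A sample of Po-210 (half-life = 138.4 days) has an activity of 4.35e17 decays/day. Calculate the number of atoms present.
N = A/λ = 8.686e19 atoms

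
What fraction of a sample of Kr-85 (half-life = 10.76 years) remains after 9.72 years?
N/N₀ = (1/2)^(t/t½) = 0.5346 = 53.5%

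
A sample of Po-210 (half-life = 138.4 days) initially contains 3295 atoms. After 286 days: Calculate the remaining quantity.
N = N₀(1/2)^(t/t½) = 786.7 atoms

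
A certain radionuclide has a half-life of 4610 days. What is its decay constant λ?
λ = ln(2)/t½ = 1.504e-4 day⁻¹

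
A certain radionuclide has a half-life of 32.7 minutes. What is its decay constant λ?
λ = ln(2)/t½ = 0.0212 minute⁻¹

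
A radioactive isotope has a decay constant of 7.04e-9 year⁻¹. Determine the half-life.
t½ = ln(2)/λ = 9.846e7 years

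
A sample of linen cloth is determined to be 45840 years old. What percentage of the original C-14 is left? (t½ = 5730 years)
N/N₀ = (1/2)^(t/t½) = 0.003906 = 0.391%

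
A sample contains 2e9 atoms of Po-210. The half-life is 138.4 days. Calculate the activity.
A = λN = 1.002e7 decays/day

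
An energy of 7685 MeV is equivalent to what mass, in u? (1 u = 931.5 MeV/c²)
m = E/c² = 8.25 u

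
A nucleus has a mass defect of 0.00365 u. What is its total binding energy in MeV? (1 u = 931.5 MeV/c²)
B.E. = Δm × 931.5 = 3.4 MeV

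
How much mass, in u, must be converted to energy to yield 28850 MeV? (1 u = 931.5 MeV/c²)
m = E/c² = 30.97 u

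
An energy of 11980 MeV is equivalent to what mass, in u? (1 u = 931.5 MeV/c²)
m = E/c² = 12.86 u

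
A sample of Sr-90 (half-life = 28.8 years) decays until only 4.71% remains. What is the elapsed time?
t = t½ × log₂(N₀/N) = 127 years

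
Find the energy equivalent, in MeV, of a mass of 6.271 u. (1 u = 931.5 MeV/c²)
E = mc² = 5841 MeV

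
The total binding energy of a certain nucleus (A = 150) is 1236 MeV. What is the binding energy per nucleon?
B.E./A = 1236/150 = 8.24 MeV/nucleon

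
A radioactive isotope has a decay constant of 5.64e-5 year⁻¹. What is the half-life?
t½ = ln(2)/λ = 12290 years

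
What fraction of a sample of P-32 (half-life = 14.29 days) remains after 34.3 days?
N/N₀ = (1/2)^(t/t½) = 0.1894 = 18.9%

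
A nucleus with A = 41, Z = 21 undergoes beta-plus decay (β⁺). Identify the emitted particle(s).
β⁺: positron (e⁺) + neutrino (νₑ)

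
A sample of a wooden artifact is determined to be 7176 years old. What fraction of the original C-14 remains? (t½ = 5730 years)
N/N₀ = (1/2)^(t/t½) = 0.4198 = 42%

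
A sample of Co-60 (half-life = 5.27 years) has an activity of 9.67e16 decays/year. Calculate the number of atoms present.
N = A/λ = 7.352e17 atoms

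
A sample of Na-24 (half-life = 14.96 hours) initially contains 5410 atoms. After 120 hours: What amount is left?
N = N₀(1/2)^(t/t½) = 20.82 atoms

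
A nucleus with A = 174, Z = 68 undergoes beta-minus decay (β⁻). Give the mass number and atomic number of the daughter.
Daughter: A = 174, Z = 69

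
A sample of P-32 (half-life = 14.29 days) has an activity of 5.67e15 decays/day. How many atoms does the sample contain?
N = A/λ = 1.169e17 atoms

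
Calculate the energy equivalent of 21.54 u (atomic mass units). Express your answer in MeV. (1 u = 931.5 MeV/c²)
E = mc² = 20060 MeV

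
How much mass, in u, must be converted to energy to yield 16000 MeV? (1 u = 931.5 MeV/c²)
m = E/c² = 17.18 u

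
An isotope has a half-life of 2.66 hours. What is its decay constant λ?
λ = ln(2)/t½ = 0.2606 hour⁻¹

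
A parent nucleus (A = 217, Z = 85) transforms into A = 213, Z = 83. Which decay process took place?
ΔA = -4, ΔZ = -2 ⇒ alpha decay (α)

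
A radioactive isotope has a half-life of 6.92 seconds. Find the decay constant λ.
λ = ln(2)/t½ = 0.1002 second⁻¹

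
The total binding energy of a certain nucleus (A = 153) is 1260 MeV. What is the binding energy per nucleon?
B.E./A = 1260/153 = 8.235 MeV/nucleon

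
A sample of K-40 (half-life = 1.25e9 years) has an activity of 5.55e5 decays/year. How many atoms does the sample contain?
N = A/λ = 1.001e15 atoms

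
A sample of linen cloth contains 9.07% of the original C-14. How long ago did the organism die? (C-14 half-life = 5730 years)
Age = t½ × log₂(1/ratio) = 19840 years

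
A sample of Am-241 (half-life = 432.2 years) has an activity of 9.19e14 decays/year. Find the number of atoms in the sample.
N = A/λ = 5.73e17 atoms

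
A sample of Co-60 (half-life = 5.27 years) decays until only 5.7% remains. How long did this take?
t = t½ × log₂(N₀/N) = 21.78 years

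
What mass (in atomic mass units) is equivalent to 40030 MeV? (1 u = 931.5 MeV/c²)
m = E/c² = 42.97 u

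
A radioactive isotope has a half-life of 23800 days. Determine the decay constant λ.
λ = ln(2)/t½ = 2.912e-5 day⁻¹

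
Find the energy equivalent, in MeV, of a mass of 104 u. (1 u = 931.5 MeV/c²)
E = mc² = 96880 MeV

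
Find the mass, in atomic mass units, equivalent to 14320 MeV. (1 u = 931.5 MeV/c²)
m = E/c² = 15.37 u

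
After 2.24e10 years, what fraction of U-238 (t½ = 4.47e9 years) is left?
N/N₀ = (1/2)^(t/t½) = 0.03101 = 3.1%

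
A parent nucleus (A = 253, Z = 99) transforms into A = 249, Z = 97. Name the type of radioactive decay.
ΔA = -4, ΔZ = -2 ⇒ alpha decay (α)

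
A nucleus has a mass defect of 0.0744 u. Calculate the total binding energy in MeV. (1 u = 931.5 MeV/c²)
B.E. = Δm × 931.5 = 69.3 MeV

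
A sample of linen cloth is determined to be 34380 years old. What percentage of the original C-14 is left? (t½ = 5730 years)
N/N₀ = (1/2)^(t/t½) = 0.01562 = 1.56%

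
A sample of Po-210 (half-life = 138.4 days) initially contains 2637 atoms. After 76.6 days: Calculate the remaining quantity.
N = N₀(1/2)^(t/t½) = 1797 atoms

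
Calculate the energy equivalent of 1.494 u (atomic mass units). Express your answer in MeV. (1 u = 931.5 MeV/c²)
E = mc² = 1392 MeV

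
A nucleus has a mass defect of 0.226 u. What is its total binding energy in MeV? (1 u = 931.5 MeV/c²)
B.E. = Δm × 931.5 = 210.5 MeV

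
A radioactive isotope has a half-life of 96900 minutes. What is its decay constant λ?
λ = ln(2)/t½ = 7.153e-6 minute⁻¹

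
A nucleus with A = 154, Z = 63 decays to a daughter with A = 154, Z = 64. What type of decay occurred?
ΔA = 0, ΔZ = +1 ⇒ beta-minus decay (β⁻)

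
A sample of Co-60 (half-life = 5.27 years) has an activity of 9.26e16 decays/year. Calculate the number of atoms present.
N = A/λ = 7.04e17 atoms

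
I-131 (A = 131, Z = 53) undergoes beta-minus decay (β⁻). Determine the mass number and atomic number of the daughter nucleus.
Daughter: A = 131, Z = 54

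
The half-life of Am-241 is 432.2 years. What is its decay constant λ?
λ = ln(2)/t½ = 0.001604 year⁻¹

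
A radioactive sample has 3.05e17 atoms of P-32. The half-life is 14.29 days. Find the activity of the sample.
A = λN = 1.479e16 decays/day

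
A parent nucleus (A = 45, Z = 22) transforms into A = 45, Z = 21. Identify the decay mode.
ΔA = 0, ΔZ = -1 ⇒ beta-plus decay (β⁺) or electron capture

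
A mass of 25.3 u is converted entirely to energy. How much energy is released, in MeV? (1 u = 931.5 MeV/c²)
E = mc² = 23570 MeV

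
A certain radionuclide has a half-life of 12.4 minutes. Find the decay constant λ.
λ = ln(2)/t½ = 0.0559 minute⁻¹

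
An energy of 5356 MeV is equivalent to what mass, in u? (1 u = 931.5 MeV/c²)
m = E/c² = 5.75 u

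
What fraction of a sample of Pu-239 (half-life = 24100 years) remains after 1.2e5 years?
N/N₀ = (1/2)^(t/t½) = 0.0317 = 3.17%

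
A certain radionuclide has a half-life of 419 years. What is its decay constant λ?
λ = ln(2)/t½ = 0.001654 year⁻¹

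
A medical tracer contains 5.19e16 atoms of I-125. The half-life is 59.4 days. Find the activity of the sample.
A = λN = 6.056e14 decays/day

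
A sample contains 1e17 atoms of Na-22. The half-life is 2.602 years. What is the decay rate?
A = λN = 2.664e16 decays/year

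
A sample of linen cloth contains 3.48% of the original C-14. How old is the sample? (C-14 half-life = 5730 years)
Age = t½ × log₂(1/ratio) = 27760 years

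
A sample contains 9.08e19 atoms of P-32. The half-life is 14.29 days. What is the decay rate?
A = λN = 4.404e18 decays/day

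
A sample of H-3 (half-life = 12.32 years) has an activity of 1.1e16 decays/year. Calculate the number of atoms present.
N = A/λ = 1.955e17 atoms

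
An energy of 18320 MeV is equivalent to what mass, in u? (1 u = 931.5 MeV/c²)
m = E/c² = 19.67 u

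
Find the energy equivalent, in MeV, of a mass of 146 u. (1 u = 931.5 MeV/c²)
E = mc² = 1.36e5 MeV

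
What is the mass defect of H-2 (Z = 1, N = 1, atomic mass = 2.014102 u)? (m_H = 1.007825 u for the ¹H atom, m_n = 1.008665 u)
Δm = Z·m_H + N·m_n − M = 0.002388 u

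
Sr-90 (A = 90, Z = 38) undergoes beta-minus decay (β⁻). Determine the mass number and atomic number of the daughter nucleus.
Daughter: A = 90, Z = 39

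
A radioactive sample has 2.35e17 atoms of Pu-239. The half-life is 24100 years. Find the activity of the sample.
A = λN = 6.759e12 decays/year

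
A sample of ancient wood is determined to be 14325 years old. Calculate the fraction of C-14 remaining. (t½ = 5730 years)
N/N₀ = (1/2)^(t/t½) = 0.1768 = 17.7%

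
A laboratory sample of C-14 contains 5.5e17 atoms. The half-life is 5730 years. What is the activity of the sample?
A = λN = 6.653e13 decays/year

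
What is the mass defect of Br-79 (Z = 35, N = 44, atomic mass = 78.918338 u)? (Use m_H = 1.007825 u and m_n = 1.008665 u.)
Δm = Z·m_H + N·m_n − M = 0.7368 u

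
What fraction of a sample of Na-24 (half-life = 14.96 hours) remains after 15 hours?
N/N₀ = (1/2)^(t/t½) = 0.4991 = 49.9%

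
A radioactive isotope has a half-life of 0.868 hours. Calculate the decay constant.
λ = ln(2)/t½ = 0.7986 hour⁻¹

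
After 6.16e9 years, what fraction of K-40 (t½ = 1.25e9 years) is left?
N/N₀ = (1/2)^(t/t½) = 0.03285 = 3.28%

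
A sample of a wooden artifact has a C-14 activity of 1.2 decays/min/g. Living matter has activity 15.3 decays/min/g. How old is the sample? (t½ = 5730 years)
Age = t½ × log₂(A₀/A) = 21040 years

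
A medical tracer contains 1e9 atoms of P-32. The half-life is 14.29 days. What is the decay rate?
A = λN = 4.851e7 decays/day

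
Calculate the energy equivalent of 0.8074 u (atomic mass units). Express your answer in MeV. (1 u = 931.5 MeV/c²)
E = mc² = 752.1 MeV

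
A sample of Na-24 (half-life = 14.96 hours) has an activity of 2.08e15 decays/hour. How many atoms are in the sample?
N = A/λ = 4.489e16 atoms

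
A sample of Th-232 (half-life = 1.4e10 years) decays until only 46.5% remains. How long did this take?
t = t½ × log₂(N₀/N) = 1.547e10 years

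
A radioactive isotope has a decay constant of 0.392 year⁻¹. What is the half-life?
t½ = ln(2)/λ = 1.768 years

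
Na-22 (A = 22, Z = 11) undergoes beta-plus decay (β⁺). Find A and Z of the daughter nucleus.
Daughter: A = 22, Z = 10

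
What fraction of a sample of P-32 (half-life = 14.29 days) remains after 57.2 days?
N/N₀ = (1/2)^(t/t½) = 0.06238 = 6.24%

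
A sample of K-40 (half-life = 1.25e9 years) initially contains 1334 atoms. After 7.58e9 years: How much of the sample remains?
N = N₀(1/2)^(t/t½) = 19.94 atoms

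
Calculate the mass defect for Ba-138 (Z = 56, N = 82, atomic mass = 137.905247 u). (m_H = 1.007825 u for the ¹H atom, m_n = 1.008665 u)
Δm = Z·m_H + N·m_n − M = 1.243 u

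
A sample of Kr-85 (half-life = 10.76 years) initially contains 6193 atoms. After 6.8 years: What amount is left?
N = N₀(1/2)^(t/t½) = 3996 atoms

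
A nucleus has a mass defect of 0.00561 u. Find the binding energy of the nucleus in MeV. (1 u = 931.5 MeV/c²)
B.E. = Δm × 931.5 = 5.226 MeV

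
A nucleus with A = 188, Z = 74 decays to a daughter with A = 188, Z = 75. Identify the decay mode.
ΔA = 0, ΔZ = +1 ⇒ beta-minus decay (β⁻)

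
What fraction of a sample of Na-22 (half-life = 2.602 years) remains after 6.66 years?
N/N₀ = (1/2)^(t/t½) = 0.1696 = 17%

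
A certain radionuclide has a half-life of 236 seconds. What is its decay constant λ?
λ = ln(2)/t½ = 0.002937 second⁻¹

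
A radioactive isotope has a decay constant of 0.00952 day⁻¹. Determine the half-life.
t½ = ln(2)/λ = 72.81 days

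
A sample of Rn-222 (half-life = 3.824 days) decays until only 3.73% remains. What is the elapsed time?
t = t½ × log₂(N₀/N) = 18.14 days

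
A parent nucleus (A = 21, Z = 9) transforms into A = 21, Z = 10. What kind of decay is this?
ΔA = 0, ΔZ = +1 ⇒ beta-minus decay (β⁻)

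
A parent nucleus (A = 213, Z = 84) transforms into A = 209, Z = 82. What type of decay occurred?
ΔA = -4, ΔZ = -2 ⇒ alpha decay (α)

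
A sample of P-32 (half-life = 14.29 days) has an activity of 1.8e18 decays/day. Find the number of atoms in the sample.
N = A/λ = 3.711e19 atoms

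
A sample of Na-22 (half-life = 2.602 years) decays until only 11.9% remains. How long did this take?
t = t½ × log₂(N₀/N) = 7.991 years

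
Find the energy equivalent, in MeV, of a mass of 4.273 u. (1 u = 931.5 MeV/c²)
E = mc² = 3980 MeV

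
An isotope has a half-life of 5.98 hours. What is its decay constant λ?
λ = ln(2)/t½ = 0.1159 hour⁻¹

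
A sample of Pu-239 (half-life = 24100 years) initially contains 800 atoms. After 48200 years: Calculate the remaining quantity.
N = N₀(1/2)^(t/t½) = 200 atoms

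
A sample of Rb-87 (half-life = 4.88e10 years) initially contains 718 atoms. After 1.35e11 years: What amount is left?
N = N₀(1/2)^(t/t½) = 105.5 atoms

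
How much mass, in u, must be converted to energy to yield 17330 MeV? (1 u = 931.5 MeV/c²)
m = E/c² = 18.6 u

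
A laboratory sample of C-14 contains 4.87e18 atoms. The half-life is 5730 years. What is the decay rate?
A = λN = 5.891e14 decays/year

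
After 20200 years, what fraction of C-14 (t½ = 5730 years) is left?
N/N₀ = (1/2)^(t/t½) = 0.08685 = 8.69%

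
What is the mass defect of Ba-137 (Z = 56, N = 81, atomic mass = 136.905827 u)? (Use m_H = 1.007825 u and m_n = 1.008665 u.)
Δm = Z·m_H + N·m_n − M = 1.234 u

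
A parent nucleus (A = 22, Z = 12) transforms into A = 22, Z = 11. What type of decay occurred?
ΔA = 0, ΔZ = -1 ⇒ beta-plus decay (β⁺) or electron capture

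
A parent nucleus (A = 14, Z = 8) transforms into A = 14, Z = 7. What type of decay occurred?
ΔA = 0, ΔZ = -1 ⇒ beta-plus decay (β⁺) or electron capture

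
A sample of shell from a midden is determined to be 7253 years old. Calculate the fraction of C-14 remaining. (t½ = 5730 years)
N/N₀ = (1/2)^(t/t½) = 0.4159 = 41.6%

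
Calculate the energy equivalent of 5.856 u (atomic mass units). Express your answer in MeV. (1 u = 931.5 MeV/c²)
E = mc² = 5455 MeV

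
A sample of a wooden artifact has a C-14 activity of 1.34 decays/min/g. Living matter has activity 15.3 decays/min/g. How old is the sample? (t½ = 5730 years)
Age = t½ × log₂(A₀/A) = 20130 years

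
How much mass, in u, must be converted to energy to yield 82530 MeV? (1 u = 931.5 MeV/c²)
m = E/c² = 88.6 u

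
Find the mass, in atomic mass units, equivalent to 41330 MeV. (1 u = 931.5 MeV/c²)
m = E/c² = 44.37 u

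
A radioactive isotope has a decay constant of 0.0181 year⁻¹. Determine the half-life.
t½ = ln(2)/λ = 38.3 years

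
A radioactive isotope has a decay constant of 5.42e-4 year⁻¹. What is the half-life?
t½ = ln(2)/λ = 1279 years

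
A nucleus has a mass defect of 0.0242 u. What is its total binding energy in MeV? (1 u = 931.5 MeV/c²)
B.E. = Δm × 931.5 = 22.54 MeV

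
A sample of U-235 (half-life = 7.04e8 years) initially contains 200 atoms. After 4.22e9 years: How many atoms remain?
N = N₀(1/2)^(t/t½) = 3.137 atoms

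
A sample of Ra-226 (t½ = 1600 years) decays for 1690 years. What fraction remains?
N/N₀ = (1/2)^(t/t½) = 0.4809 = 48.1%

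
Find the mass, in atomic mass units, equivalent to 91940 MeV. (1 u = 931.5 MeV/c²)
m = E/c² = 98.7 u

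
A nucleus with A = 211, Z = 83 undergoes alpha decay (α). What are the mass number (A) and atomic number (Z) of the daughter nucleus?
Daughter: A = 207, Z = 81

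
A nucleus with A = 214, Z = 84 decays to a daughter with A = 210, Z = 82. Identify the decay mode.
ΔA = -4, ΔZ = -2 ⇒ alpha decay (α)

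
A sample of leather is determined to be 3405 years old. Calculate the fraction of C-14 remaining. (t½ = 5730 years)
N/N₀ = (1/2)^(t/t½) = 0.6624 = 66.2%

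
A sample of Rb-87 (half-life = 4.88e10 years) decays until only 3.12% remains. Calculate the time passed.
t = t½ × log₂(N₀/N) = 2.441e11 years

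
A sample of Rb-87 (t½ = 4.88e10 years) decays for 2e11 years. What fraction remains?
N/N₀ = (1/2)^(t/t½) = 0.05838 = 5.84%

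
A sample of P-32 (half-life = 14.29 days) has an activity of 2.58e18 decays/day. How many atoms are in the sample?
N = A/λ = 5.319e19 atoms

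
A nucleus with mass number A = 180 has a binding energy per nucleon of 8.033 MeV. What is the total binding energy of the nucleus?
B.E. = 8.033 × 180 = 1446 MeV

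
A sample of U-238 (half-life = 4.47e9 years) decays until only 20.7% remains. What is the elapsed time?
t = t½ × log₂(N₀/N) = 1.016e10 years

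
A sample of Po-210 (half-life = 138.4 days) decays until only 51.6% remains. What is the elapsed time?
t = t½ × log₂(N₀/N) = 132.1 days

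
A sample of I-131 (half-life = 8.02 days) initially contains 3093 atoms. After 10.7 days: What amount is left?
N = N₀(1/2)^(t/t½) = 1227 atoms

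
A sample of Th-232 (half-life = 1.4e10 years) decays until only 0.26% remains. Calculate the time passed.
t = t½ × log₂(N₀/N) = 1.202e11 years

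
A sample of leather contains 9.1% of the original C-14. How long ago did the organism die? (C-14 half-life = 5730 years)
Age = t½ × log₂(1/ratio) = 19810 years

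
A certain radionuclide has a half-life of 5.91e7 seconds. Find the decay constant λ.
λ = ln(2)/t½ = 1.173e-8 second⁻¹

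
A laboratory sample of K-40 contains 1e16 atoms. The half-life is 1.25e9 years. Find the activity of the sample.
A = λN = 5.545e6 decays/year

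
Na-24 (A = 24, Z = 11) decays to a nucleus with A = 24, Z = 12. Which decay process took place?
ΔA = 0, ΔZ = +1 ⇒ beta-minus decay (β⁻)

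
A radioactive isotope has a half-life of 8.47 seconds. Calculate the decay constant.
λ = ln(2)/t½ = 0.08184 second⁻¹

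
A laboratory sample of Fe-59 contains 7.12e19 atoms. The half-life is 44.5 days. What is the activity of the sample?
A = λN = 1.109e18 decays/day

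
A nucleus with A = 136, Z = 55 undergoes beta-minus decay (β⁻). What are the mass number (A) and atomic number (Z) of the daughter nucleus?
Daughter: A = 136, Z = 56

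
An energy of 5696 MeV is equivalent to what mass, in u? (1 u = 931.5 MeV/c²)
m = E/c² = 6.115 u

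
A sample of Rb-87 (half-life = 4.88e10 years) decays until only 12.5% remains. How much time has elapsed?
t = t½ × log₂(N₀/N) = 1.464e11 years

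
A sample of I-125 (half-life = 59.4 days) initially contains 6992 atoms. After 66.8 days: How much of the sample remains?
N = N₀(1/2)^(t/t½) = 3207 atoms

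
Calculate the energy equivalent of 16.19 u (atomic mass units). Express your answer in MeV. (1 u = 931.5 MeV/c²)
E = mc² = 15080 MeV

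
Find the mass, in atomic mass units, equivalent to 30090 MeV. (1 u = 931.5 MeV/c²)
m = E/c² = 32.3 u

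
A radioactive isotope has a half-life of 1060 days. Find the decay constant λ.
λ = ln(2)/t½ = 6.539e-4 day⁻¹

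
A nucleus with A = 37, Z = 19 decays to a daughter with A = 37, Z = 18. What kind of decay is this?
ΔA = 0, ΔZ = -1 ⇒ beta-plus decay (β⁺) or electron capture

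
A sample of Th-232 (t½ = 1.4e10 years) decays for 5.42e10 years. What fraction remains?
N/N₀ = (1/2)^(t/t½) = 0.06833 = 6.83%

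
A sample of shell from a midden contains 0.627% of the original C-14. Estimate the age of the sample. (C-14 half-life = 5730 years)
Age = t½ × log₂(1/ratio) = 41930 years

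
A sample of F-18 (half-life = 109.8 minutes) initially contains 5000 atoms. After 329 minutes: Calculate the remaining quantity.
N = N₀(1/2)^(t/t½) = 626.6 atoms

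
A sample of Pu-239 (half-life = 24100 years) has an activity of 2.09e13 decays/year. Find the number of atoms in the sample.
N = A/λ = 7.267e17 atoms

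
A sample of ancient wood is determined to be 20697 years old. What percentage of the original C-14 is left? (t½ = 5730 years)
N/N₀ = (1/2)^(t/t½) = 0.08178 = 8.18%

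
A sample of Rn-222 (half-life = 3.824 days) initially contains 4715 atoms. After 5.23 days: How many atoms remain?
N = N₀(1/2)^(t/t½) = 1827 atoms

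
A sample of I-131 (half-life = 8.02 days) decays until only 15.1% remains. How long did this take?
t = t½ × log₂(N₀/N) = 21.87 days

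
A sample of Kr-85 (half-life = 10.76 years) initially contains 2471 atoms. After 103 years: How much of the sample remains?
N = N₀(1/2)^(t/t½) = 3.245 atoms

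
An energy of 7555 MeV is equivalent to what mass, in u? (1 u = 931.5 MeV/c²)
m = E/c² = 8.111 u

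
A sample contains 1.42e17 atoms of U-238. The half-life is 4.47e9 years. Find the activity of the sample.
A = λN = 2.202e7 decays/year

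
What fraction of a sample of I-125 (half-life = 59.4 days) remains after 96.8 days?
N/N₀ = (1/2)^(t/t½) = 0.3232 = 32.3%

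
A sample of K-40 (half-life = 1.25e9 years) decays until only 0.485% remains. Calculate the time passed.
t = t½ × log₂(N₀/N) = 9.61e9 years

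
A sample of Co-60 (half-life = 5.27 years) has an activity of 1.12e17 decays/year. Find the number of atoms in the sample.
N = A/λ = 8.515e17 atoms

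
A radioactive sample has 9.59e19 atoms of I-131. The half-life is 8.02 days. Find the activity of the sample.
A = λN = 8.288e18 decays/day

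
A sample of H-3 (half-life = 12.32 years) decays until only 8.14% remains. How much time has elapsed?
t = t½ × log₂(N₀/N) = 44.58 years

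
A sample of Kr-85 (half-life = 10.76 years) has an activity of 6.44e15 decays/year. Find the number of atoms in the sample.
N = A/λ = 9.997e16 atoms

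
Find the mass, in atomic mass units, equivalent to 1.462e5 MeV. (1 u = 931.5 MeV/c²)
m = E/c² = 157 u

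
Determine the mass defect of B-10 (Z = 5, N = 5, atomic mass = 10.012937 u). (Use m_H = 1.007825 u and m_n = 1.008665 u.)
Δm = Z·m_H + N·m_n − M = 0.06951 u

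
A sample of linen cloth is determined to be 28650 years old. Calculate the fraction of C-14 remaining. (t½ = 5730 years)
N/N₀ = (1/2)^(t/t½) = 0.03125 = 3.12%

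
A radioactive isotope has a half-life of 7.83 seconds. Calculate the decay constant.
λ = ln(2)/t½ = 0.08852 second⁻¹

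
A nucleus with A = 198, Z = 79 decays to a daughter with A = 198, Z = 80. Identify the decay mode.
ΔA = 0, ΔZ = +1 ⇒ beta-minus decay (β⁻)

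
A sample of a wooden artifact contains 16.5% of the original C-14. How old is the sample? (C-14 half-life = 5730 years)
Age = t½ × log₂(1/ratio) = 14890 years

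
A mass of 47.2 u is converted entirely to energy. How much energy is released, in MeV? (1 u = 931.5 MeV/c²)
E = mc² = 43970 MeV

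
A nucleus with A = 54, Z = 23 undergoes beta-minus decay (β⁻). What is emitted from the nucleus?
β⁻: electron (e⁻) + antineutrino (ν̄ₑ)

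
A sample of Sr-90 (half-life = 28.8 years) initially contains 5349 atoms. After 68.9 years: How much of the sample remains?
N = N₀(1/2)^(t/t½) = 1019 atoms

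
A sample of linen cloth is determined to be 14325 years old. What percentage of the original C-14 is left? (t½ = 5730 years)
N/N₀ = (1/2)^(t/t½) = 0.1768 = 17.7%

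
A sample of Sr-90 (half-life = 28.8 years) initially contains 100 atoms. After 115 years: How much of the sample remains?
N = N₀(1/2)^(t/t½) = 6.28 atoms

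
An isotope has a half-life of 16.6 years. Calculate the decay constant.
λ = ln(2)/t½ = 0.04176 year⁻¹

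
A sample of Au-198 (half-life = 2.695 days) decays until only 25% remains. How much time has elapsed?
t = t½ × log₂(N₀/N) = 5.39 days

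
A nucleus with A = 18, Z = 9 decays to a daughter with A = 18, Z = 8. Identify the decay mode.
ΔA = 0, ΔZ = -1 ⇒ beta-plus decay (β⁺) or electron capture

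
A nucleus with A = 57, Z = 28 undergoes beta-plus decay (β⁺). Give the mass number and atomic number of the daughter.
Daughter: A = 57, Z = 27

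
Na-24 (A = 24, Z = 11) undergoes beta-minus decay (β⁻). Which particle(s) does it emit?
β⁻: electron (e⁻) + antineutrino (ν̄ₑ)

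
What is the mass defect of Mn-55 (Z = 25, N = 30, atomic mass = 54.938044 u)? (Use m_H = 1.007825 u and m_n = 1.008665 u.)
Δm = Z·m_H + N·m_n − M = 0.5175 u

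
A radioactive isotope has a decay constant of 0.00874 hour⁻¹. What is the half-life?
t½ = ln(2)/λ = 79.31 hours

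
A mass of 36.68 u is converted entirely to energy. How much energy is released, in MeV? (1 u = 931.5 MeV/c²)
E = mc² = 34170 MeV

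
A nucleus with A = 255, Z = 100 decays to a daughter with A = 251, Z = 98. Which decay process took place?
ΔA = -4, ΔZ = -2 ⇒ alpha decay (α)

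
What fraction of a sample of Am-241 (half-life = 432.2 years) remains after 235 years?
N/N₀ = (1/2)^(t/t½) = 0.686 = 68.6%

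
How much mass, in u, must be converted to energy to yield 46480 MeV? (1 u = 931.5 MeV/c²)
m = E/c² = 49.9 u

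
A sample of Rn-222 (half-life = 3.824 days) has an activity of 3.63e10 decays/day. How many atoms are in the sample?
N = A/λ = 2.003e11 atoms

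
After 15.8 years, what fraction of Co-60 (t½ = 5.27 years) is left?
N/N₀ = (1/2)^(t/t½) = 0.1252 = 12.5%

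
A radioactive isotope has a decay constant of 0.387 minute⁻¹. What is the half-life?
t½ = ln(2)/λ = 1.791 minutes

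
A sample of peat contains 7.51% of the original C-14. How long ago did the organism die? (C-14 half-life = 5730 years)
Age = t½ × log₂(1/ratio) = 21400 years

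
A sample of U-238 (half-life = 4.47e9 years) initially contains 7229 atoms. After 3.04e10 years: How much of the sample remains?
N = N₀(1/2)^(t/t½) = 64.83 atoms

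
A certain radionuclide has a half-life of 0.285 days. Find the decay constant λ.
λ = ln(2)/t½ = 2.432 day⁻¹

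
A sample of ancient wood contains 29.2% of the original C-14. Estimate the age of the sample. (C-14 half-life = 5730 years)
Age = t½ × log₂(1/ratio) = 10180 years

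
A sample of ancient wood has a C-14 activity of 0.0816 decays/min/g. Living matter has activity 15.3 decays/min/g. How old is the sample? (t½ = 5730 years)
Age = t½ × log₂(A₀/A) = 43270 years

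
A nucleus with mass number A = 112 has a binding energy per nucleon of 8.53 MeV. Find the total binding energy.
B.E. = 8.53 × 112 = 955.4 MeV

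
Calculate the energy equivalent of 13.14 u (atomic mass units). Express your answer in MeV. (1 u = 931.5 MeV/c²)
E = mc² = 12240 MeV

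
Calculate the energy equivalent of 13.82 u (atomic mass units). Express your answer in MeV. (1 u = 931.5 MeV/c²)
E = mc² = 12870 MeV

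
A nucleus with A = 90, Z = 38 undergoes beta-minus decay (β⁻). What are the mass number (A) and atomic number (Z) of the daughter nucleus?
Daughter: A = 90, Z = 39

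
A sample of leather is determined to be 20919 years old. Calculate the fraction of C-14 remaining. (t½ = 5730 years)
N/N₀ = (1/2)^(t/t½) = 0.07962 = 7.96%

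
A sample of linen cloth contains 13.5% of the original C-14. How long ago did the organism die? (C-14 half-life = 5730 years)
Age = t½ × log₂(1/ratio) = 16550 years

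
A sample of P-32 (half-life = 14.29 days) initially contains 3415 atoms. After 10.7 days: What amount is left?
N = N₀(1/2)^(t/t½) = 2032 atoms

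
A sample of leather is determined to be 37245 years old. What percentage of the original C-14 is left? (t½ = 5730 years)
N/N₀ = (1/2)^(t/t½) = 0.01105 = 1.1%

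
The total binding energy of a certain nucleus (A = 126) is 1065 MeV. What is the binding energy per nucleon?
B.E./A = 1065/126 = 8.452 MeV/nucleon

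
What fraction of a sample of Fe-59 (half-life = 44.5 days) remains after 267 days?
N/N₀ = (1/2)^(t/t½) = 0.01562 = 1.56%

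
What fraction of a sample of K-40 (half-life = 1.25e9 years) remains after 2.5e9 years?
N/N₀ = (1/2)^(t/t½) = 0.25 = 25%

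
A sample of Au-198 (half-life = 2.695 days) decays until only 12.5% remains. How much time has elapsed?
t = t½ × log₂(N₀/N) = 8.085 days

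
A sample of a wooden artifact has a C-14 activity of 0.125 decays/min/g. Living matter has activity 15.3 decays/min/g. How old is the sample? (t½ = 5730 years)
Age = t½ × log₂(A₀/A) = 39740 years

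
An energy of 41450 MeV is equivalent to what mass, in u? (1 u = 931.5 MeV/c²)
m = E/c² = 44.5 u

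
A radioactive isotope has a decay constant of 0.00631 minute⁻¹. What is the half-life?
t½ = ln(2)/λ = 109.8 minutes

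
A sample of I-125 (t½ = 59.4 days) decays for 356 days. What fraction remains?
N/N₀ = (1/2)^(t/t½) = 0.0157 = 1.57%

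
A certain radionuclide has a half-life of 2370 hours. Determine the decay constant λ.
λ = ln(2)/t½ = 2.925e-4 hour⁻¹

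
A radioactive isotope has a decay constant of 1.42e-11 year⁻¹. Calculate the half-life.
t½ = ln(2)/λ = 4.881e10 years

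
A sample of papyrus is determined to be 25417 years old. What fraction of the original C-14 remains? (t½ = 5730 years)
N/N₀ = (1/2)^(t/t½) = 0.04621 = 4.62%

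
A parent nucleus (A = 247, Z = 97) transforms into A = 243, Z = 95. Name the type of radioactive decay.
ΔA = -4, ΔZ = -2 ⇒ alpha decay (α)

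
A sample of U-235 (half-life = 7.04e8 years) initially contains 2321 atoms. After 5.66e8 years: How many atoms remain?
N = N₀(1/2)^(t/t½) = 1329 atoms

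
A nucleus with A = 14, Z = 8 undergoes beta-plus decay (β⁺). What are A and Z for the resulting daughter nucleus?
Daughter: A = 14, Z = 7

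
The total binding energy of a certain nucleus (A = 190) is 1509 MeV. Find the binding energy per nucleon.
B.E./A = 1509/190 = 7.942 MeV/nucleon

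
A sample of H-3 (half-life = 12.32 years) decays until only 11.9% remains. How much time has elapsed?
t = t½ × log₂(N₀/N) = 37.83 years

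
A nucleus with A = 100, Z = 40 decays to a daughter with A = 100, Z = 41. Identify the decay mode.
ΔA = 0, ΔZ = +1 ⇒ beta-minus decay (β⁻)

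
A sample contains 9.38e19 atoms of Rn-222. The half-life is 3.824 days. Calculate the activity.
A = λN = 1.7e19 decays/day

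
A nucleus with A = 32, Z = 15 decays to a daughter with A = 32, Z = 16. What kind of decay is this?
ΔA = 0, ΔZ = +1 ⇒ beta-minus decay (β⁻)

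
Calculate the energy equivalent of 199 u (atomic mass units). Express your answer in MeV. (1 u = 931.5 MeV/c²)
E = mc² = 1.854e5 MeV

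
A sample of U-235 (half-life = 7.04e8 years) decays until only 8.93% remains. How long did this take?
t = t½ × log₂(N₀/N) = 2.454e9 years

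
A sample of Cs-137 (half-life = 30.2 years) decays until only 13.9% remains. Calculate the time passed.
t = t½ × log₂(N₀/N) = 85.97 years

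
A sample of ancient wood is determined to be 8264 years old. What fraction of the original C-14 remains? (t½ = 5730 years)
N/N₀ = (1/2)^(t/t½) = 0.368 = 36.8%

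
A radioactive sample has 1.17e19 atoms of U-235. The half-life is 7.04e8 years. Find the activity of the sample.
A = λN = 1.152e10 decays/year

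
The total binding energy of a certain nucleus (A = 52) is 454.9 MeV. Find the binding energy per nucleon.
B.E./A = 454.9/52 = 8.748 MeV/nucleon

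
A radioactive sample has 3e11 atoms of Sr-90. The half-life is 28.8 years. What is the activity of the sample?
A = λN = 7.22e9 decays/year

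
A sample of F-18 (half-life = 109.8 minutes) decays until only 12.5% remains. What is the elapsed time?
t = t½ × log₂(N₀/N) = 329.4 minutes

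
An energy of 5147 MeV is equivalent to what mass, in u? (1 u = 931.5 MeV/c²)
m = E/c² = 5.525 u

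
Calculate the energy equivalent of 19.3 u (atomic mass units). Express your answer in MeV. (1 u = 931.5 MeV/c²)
E = mc² = 17980 MeV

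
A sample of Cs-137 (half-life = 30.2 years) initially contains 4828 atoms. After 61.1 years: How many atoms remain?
N = N₀(1/2)^(t/t½) = 1188 atoms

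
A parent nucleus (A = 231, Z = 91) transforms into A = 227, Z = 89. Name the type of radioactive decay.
ΔA = -4, ΔZ = -2 ⇒ alpha decay (α)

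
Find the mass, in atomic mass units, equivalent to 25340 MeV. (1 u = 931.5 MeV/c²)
m = E/c² = 27.2 u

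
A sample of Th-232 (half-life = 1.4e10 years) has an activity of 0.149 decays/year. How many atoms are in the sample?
N = A/λ = 3.009e9 atoms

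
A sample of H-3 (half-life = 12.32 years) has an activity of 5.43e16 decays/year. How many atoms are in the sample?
N = A/λ = 9.651e17 atoms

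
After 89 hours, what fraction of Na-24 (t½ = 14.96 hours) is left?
N/N₀ = (1/2)^(t/t½) = 0.01619 = 1.62%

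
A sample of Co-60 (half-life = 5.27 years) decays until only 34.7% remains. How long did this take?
t = t½ × log₂(N₀/N) = 8.047 years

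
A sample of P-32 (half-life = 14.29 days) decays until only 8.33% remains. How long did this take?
t = t½ × log₂(N₀/N) = 51.24 days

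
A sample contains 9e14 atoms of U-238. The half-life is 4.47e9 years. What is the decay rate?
A = λN = 1.396e5 decays/year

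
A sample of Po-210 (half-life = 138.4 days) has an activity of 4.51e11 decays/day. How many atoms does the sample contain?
N = A/λ = 9.005e13 atoms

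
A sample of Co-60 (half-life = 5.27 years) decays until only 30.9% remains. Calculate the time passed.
t = t½ × log₂(N₀/N) = 8.929 years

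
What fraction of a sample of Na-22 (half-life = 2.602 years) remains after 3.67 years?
N/N₀ = (1/2)^(t/t½) = 0.3762 = 37.6%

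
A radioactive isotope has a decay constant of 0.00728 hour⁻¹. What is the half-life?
t½ = ln(2)/λ = 95.21 hours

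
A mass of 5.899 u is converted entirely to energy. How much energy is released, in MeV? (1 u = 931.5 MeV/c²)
E = mc² = 5495 MeV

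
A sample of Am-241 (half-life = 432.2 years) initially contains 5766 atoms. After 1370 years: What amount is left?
N = N₀(1/2)^(t/t½) = 640.7 atoms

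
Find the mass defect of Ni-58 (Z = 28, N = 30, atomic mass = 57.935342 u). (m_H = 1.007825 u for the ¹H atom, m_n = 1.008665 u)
Δm = Z·m_H + N·m_n − M = 0.5437 u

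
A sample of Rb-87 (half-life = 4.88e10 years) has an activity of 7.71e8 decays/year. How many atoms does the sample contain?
N = A/λ = 5.428e19 atoms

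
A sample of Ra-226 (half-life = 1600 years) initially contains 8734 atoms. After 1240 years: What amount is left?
N = N₀(1/2)^(t/t½) = 5104 atoms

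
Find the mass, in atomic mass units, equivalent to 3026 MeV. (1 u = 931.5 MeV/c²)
m = E/c² = 3.249 u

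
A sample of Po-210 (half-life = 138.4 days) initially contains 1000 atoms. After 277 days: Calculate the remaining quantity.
N = N₀(1/2)^(t/t½) = 249.7 atoms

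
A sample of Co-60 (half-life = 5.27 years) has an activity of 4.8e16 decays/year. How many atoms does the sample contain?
N = A/λ = 3.649e17 atoms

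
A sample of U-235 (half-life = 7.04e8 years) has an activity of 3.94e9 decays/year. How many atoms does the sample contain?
N = A/λ = 4.002e18 atoms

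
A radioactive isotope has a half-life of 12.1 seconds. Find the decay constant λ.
λ = ln(2)/t½ = 0.05728 second⁻¹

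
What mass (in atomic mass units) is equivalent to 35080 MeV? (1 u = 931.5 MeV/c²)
m = E/c² = 37.66 u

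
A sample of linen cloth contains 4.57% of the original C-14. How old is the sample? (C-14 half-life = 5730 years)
Age = t½ × log₂(1/ratio) = 25510 years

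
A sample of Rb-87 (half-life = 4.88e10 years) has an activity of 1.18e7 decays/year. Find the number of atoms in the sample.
N = A/λ = 8.308e17 atoms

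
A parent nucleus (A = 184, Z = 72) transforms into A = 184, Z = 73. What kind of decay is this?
ΔA = 0, ΔZ = +1 ⇒ beta-minus decay (β⁻)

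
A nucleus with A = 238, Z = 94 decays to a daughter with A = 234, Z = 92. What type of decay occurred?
ΔA = -4, ΔZ = -2 ⇒ alpha decay (α)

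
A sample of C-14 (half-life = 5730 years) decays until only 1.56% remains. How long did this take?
t = t½ × log₂(N₀/N) = 34390 years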